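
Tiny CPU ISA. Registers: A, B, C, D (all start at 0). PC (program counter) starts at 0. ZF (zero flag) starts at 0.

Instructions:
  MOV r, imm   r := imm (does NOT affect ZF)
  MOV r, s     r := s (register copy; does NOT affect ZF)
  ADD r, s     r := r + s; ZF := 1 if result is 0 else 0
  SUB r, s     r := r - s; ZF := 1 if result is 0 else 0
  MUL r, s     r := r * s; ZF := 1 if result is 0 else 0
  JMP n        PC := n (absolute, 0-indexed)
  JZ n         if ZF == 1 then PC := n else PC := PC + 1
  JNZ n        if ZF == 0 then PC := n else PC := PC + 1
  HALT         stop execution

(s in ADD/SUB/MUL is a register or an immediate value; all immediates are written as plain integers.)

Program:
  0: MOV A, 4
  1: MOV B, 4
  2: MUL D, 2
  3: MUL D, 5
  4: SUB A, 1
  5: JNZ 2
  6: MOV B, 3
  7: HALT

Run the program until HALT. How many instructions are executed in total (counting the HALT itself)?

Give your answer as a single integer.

Answer: 20

Derivation:
Step 1: PC=0 exec 'MOV A, 4'. After: A=4 B=0 C=0 D=0 ZF=0 PC=1
Step 2: PC=1 exec 'MOV B, 4'. After: A=4 B=4 C=0 D=0 ZF=0 PC=2
Step 3: PC=2 exec 'MUL D, 2'. After: A=4 B=4 C=0 D=0 ZF=1 PC=3
Step 4: PC=3 exec 'MUL D, 5'. After: A=4 B=4 C=0 D=0 ZF=1 PC=4
Step 5: PC=4 exec 'SUB A, 1'. After: A=3 B=4 C=0 D=0 ZF=0 PC=5
Step 6: PC=5 exec 'JNZ 2'. After: A=3 B=4 C=0 D=0 ZF=0 PC=2
Step 7: PC=2 exec 'MUL D, 2'. After: A=3 B=4 C=0 D=0 ZF=1 PC=3
Step 8: PC=3 exec 'MUL D, 5'. After: A=3 B=4 C=0 D=0 ZF=1 PC=4
Step 9: PC=4 exec 'SUB A, 1'. After: A=2 B=4 C=0 D=0 ZF=0 PC=5
Step 10: PC=5 exec 'JNZ 2'. After: A=2 B=4 C=0 D=0 ZF=0 PC=2
Step 11: PC=2 exec 'MUL D, 2'. After: A=2 B=4 C=0 D=0 ZF=1 PC=3
Step 12: PC=3 exec 'MUL D, 5'. After: A=2 B=4 C=0 D=0 ZF=1 PC=4
Step 13: PC=4 exec 'SUB A, 1'. After: A=1 B=4 C=0 D=0 ZF=0 PC=5
Step 14: PC=5 exec 'JNZ 2'. After: A=1 B=4 C=0 D=0 ZF=0 PC=2
Step 15: PC=2 exec 'MUL D, 2'. After: A=1 B=4 C=0 D=0 ZF=1 PC=3
Step 16: PC=3 exec 'MUL D, 5'. After: A=1 B=4 C=0 D=0 ZF=1 PC=4
Step 17: PC=4 exec 'SUB A, 1'. After: A=0 B=4 C=0 D=0 ZF=1 PC=5
Step 18: PC=5 exec 'JNZ 2'. After: A=0 B=4 C=0 D=0 ZF=1 PC=6
Step 19: PC=6 exec 'MOV B, 3'. After: A=0 B=3 C=0 D=0 ZF=1 PC=7
Step 20: PC=7 exec 'HALT'. After: A=0 B=3 C=0 D=0 ZF=1 PC=7 HALTED
Total instructions executed: 20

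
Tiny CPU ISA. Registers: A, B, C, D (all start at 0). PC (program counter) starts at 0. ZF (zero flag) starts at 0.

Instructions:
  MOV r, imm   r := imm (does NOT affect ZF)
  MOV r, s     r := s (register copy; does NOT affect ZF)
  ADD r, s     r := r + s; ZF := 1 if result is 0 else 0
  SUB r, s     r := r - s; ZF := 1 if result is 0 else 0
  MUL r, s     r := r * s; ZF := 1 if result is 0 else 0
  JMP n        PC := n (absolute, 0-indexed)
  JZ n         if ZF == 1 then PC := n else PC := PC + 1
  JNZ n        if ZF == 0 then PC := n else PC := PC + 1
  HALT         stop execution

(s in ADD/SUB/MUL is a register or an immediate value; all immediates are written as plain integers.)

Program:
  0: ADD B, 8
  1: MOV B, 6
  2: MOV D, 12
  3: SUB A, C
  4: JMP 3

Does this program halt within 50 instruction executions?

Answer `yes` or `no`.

Step 1: PC=0 exec 'ADD B, 8'. After: A=0 B=8 C=0 D=0 ZF=0 PC=1
Step 2: PC=1 exec 'MOV B, 6'. After: A=0 B=6 C=0 D=0 ZF=0 PC=2
Step 3: PC=2 exec 'MOV D, 12'. After: A=0 B=6 C=0 D=12 ZF=0 PC=3
Step 4: PC=3 exec 'SUB A, C'. After: A=0 B=6 C=0 D=12 ZF=1 PC=4
Step 5: PC=4 exec 'JMP 3'. After: A=0 B=6 C=0 D=12 ZF=1 PC=3
Step 6: PC=3 exec 'SUB A, C'. After: A=0 B=6 C=0 D=12 ZF=1 PC=4
State after step 6 equals state after step 4: the program is in a cycle of length 2 and will never halt.

Answer: no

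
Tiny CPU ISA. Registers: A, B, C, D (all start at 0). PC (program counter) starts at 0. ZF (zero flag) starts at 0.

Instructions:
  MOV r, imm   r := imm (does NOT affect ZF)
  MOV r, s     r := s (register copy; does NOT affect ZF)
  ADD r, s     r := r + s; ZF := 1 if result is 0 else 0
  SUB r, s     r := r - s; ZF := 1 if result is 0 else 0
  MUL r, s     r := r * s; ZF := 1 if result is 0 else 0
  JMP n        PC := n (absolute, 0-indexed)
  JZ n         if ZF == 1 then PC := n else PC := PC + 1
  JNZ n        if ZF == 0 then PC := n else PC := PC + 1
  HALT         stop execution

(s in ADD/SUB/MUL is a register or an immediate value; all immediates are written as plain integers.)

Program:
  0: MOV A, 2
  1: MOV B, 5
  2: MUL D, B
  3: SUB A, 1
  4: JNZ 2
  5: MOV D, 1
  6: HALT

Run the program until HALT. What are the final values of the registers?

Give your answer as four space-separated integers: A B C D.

Answer: 0 5 0 1

Derivation:
Step 1: PC=0 exec 'MOV A, 2'. After: A=2 B=0 C=0 D=0 ZF=0 PC=1
Step 2: PC=1 exec 'MOV B, 5'. After: A=2 B=5 C=0 D=0 ZF=0 PC=2
Step 3: PC=2 exec 'MUL D, B'. After: A=2 B=5 C=0 D=0 ZF=1 PC=3
Step 4: PC=3 exec 'SUB A, 1'. After: A=1 B=5 C=0 D=0 ZF=0 PC=4
Step 5: PC=4 exec 'JNZ 2'. After: A=1 B=5 C=0 D=0 ZF=0 PC=2
Step 6: PC=2 exec 'MUL D, B'. After: A=1 B=5 C=0 D=0 ZF=1 PC=3
Step 7: PC=3 exec 'SUB A, 1'. After: A=0 B=5 C=0 D=0 ZF=1 PC=4
Step 8: PC=4 exec 'JNZ 2'. After: A=0 B=5 C=0 D=0 ZF=1 PC=5
Step 9: PC=5 exec 'MOV D, 1'. After: A=0 B=5 C=0 D=1 ZF=1 PC=6
Step 10: PC=6 exec 'HALT'. After: A=0 B=5 C=0 D=1 ZF=1 PC=6 HALTED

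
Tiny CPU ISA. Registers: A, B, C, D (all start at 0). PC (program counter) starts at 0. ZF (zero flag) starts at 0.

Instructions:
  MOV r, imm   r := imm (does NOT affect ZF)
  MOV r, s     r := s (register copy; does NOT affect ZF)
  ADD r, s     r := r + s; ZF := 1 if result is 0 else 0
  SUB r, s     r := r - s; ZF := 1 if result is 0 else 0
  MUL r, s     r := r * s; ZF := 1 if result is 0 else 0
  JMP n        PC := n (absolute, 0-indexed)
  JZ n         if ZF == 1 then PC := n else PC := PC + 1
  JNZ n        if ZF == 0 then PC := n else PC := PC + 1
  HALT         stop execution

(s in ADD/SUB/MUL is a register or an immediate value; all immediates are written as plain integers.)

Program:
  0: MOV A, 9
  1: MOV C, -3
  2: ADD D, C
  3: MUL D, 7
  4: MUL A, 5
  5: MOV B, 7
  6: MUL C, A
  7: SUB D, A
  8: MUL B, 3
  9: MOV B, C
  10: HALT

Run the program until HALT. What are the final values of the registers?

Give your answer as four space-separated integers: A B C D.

Step 1: PC=0 exec 'MOV A, 9'. After: A=9 B=0 C=0 D=0 ZF=0 PC=1
Step 2: PC=1 exec 'MOV C, -3'. After: A=9 B=0 C=-3 D=0 ZF=0 PC=2
Step 3: PC=2 exec 'ADD D, C'. After: A=9 B=0 C=-3 D=-3 ZF=0 PC=3
Step 4: PC=3 exec 'MUL D, 7'. After: A=9 B=0 C=-3 D=-21 ZF=0 PC=4
Step 5: PC=4 exec 'MUL A, 5'. After: A=45 B=0 C=-3 D=-21 ZF=0 PC=5
Step 6: PC=5 exec 'MOV B, 7'. After: A=45 B=7 C=-3 D=-21 ZF=0 PC=6
Step 7: PC=6 exec 'MUL C, A'. After: A=45 B=7 C=-135 D=-21 ZF=0 PC=7
Step 8: PC=7 exec 'SUB D, A'. After: A=45 B=7 C=-135 D=-66 ZF=0 PC=8
Step 9: PC=8 exec 'MUL B, 3'. After: A=45 B=21 C=-135 D=-66 ZF=0 PC=9
Step 10: PC=9 exec 'MOV B, C'. After: A=45 B=-135 C=-135 D=-66 ZF=0 PC=10
Step 11: PC=10 exec 'HALT'. After: A=45 B=-135 C=-135 D=-66 ZF=0 PC=10 HALTED

Answer: 45 -135 -135 -66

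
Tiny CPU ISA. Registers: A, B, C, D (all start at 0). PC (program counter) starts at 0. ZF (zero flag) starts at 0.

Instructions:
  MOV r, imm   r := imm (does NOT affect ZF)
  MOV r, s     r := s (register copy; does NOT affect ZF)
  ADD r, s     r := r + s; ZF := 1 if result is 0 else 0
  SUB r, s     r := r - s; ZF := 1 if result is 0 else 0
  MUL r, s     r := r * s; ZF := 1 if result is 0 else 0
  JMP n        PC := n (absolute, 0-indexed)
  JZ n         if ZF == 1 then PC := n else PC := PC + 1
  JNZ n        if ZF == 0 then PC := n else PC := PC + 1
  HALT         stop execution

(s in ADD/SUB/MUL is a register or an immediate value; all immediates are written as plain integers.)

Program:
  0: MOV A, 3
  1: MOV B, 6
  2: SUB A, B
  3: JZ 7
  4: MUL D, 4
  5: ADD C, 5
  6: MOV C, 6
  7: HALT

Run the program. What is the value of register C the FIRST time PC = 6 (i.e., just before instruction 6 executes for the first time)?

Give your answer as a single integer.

Step 1: PC=0 exec 'MOV A, 3'. After: A=3 B=0 C=0 D=0 ZF=0 PC=1
Step 2: PC=1 exec 'MOV B, 6'. After: A=3 B=6 C=0 D=0 ZF=0 PC=2
Step 3: PC=2 exec 'SUB A, B'. After: A=-3 B=6 C=0 D=0 ZF=0 PC=3
Step 4: PC=3 exec 'JZ 7'. After: A=-3 B=6 C=0 D=0 ZF=0 PC=4
Step 5: PC=4 exec 'MUL D, 4'. After: A=-3 B=6 C=0 D=0 ZF=1 PC=5
Step 6: PC=5 exec 'ADD C, 5'. After: A=-3 B=6 C=5 D=0 ZF=0 PC=6
First time PC=6: C=5

5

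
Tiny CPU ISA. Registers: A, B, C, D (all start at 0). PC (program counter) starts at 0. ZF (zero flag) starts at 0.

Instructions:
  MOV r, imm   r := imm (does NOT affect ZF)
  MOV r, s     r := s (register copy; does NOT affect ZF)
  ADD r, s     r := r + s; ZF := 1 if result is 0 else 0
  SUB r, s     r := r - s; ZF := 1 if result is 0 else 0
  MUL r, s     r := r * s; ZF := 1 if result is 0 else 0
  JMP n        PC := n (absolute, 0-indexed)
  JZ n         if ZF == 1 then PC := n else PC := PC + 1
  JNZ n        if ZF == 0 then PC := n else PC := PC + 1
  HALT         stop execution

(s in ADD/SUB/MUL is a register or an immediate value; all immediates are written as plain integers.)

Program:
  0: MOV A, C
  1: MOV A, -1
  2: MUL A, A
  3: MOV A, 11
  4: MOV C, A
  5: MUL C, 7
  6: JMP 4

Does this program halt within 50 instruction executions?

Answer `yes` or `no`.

Step 1: PC=0 exec 'MOV A, C'. After: A=0 B=0 C=0 D=0 ZF=0 PC=1
Step 2: PC=1 exec 'MOV A, -1'. After: A=-1 B=0 C=0 D=0 ZF=0 PC=2
Step 3: PC=2 exec 'MUL A, A'. After: A=1 B=0 C=0 D=0 ZF=0 PC=3
Step 4: PC=3 exec 'MOV A, 11'. After: A=11 B=0 C=0 D=0 ZF=0 PC=4
Step 5: PC=4 exec 'MOV C, A'. After: A=11 B=0 C=11 D=0 ZF=0 PC=5
Step 6: PC=5 exec 'MUL C, 7'. After: A=11 B=0 C=77 D=0 ZF=0 PC=6
Step 7: PC=6 exec 'JMP 4'. After: A=11 B=0 C=77 D=0 ZF=0 PC=4
Step 8: PC=4 exec 'MOV C, A'. After: A=11 B=0 C=11 D=0 ZF=0 PC=5
State after step 8 equals state after step 5: the program is in a cycle of length 3 and will never halt.

Answer: no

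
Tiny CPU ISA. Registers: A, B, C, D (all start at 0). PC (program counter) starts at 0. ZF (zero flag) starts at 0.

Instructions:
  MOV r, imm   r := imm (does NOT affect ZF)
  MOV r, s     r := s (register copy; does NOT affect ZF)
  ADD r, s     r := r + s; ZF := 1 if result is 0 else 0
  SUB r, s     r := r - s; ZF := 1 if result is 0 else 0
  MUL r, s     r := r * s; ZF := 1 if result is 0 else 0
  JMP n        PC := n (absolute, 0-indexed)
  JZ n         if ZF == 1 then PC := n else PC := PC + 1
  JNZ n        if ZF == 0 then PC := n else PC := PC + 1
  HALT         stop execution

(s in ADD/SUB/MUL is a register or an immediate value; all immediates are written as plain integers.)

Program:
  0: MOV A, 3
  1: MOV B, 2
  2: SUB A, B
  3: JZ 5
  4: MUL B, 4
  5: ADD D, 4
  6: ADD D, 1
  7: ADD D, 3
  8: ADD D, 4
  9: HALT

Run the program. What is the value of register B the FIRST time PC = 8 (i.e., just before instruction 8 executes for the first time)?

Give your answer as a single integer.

Step 1: PC=0 exec 'MOV A, 3'. After: A=3 B=0 C=0 D=0 ZF=0 PC=1
Step 2: PC=1 exec 'MOV B, 2'. After: A=3 B=2 C=0 D=0 ZF=0 PC=2
Step 3: PC=2 exec 'SUB A, B'. After: A=1 B=2 C=0 D=0 ZF=0 PC=3
Step 4: PC=3 exec 'JZ 5'. After: A=1 B=2 C=0 D=0 ZF=0 PC=4
Step 5: PC=4 exec 'MUL B, 4'. After: A=1 B=8 C=0 D=0 ZF=0 PC=5
Step 6: PC=5 exec 'ADD D, 4'. After: A=1 B=8 C=0 D=4 ZF=0 PC=6
Step 7: PC=6 exec 'ADD D, 1'. After: A=1 B=8 C=0 D=5 ZF=0 PC=7
Step 8: PC=7 exec 'ADD D, 3'. After: A=1 B=8 C=0 D=8 ZF=0 PC=8
First time PC=8: B=8

8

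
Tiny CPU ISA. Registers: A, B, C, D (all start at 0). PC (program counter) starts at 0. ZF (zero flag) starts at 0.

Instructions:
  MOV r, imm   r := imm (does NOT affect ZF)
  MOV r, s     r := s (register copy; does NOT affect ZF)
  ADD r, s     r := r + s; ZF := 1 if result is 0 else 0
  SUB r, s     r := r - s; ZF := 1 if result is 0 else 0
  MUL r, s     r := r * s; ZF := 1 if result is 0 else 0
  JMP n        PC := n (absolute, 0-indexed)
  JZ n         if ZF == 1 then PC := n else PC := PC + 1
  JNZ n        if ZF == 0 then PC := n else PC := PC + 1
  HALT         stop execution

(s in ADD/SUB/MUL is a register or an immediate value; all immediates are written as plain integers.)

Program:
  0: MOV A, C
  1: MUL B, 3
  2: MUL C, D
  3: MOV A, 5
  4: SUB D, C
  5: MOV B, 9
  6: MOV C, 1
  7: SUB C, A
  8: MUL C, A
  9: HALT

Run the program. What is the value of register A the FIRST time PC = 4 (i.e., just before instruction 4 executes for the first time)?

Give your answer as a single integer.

Step 1: PC=0 exec 'MOV A, C'. After: A=0 B=0 C=0 D=0 ZF=0 PC=1
Step 2: PC=1 exec 'MUL B, 3'. After: A=0 B=0 C=0 D=0 ZF=1 PC=2
Step 3: PC=2 exec 'MUL C, D'. After: A=0 B=0 C=0 D=0 ZF=1 PC=3
Step 4: PC=3 exec 'MOV A, 5'. After: A=5 B=0 C=0 D=0 ZF=1 PC=4
First time PC=4: A=5

5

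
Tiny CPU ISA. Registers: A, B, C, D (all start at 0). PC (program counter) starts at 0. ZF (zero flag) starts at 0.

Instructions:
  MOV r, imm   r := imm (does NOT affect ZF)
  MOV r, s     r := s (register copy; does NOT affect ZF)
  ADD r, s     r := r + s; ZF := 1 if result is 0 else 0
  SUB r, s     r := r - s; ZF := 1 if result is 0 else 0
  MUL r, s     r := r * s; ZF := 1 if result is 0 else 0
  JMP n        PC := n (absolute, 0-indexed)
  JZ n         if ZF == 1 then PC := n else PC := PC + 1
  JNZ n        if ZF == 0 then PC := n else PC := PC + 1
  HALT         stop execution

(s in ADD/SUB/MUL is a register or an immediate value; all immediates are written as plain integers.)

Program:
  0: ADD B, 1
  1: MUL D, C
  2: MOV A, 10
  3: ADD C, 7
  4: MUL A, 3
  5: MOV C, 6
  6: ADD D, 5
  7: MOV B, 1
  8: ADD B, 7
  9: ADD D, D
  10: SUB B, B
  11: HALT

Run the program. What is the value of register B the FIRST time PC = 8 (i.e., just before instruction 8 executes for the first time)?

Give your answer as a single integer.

Step 1: PC=0 exec 'ADD B, 1'. After: A=0 B=1 C=0 D=0 ZF=0 PC=1
Step 2: PC=1 exec 'MUL D, C'. After: A=0 B=1 C=0 D=0 ZF=1 PC=2
Step 3: PC=2 exec 'MOV A, 10'. After: A=10 B=1 C=0 D=0 ZF=1 PC=3
Step 4: PC=3 exec 'ADD C, 7'. After: A=10 B=1 C=7 D=0 ZF=0 PC=4
Step 5: PC=4 exec 'MUL A, 3'. After: A=30 B=1 C=7 D=0 ZF=0 PC=5
Step 6: PC=5 exec 'MOV C, 6'. After: A=30 B=1 C=6 D=0 ZF=0 PC=6
Step 7: PC=6 exec 'ADD D, 5'. After: A=30 B=1 C=6 D=5 ZF=0 PC=7
Step 8: PC=7 exec 'MOV B, 1'. After: A=30 B=1 C=6 D=5 ZF=0 PC=8
First time PC=8: B=1

1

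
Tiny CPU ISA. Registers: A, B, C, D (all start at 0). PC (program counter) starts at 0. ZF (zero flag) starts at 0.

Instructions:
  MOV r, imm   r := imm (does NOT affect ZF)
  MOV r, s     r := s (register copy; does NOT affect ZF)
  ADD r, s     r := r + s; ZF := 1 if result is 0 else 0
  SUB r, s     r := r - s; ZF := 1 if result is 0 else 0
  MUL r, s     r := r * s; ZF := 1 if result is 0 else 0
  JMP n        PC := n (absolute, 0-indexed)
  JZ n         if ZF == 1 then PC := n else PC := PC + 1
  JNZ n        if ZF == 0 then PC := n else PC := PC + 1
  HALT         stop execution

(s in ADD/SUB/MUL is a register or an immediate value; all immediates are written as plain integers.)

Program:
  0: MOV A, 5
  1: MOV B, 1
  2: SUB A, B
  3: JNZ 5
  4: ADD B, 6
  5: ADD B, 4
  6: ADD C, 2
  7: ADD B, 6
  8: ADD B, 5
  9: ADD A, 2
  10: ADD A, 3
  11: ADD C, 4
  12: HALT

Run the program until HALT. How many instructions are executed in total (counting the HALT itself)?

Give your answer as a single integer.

Step 1: PC=0 exec 'MOV A, 5'. After: A=5 B=0 C=0 D=0 ZF=0 PC=1
Step 2: PC=1 exec 'MOV B, 1'. After: A=5 B=1 C=0 D=0 ZF=0 PC=2
Step 3: PC=2 exec 'SUB A, B'. After: A=4 B=1 C=0 D=0 ZF=0 PC=3
Step 4: PC=3 exec 'JNZ 5'. After: A=4 B=1 C=0 D=0 ZF=0 PC=5
Step 5: PC=5 exec 'ADD B, 4'. After: A=4 B=5 C=0 D=0 ZF=0 PC=6
Step 6: PC=6 exec 'ADD C, 2'. After: A=4 B=5 C=2 D=0 ZF=0 PC=7
Step 7: PC=7 exec 'ADD B, 6'. After: A=4 B=11 C=2 D=0 ZF=0 PC=8
Step 8: PC=8 exec 'ADD B, 5'. After: A=4 B=16 C=2 D=0 ZF=0 PC=9
Step 9: PC=9 exec 'ADD A, 2'. After: A=6 B=16 C=2 D=0 ZF=0 PC=10
Step 10: PC=10 exec 'ADD A, 3'. After: A=9 B=16 C=2 D=0 ZF=0 PC=11
Step 11: PC=11 exec 'ADD C, 4'. After: A=9 B=16 C=6 D=0 ZF=0 PC=12
Step 12: PC=12 exec 'HALT'. After: A=9 B=16 C=6 D=0 ZF=0 PC=12 HALTED
Total instructions executed: 12

Answer: 12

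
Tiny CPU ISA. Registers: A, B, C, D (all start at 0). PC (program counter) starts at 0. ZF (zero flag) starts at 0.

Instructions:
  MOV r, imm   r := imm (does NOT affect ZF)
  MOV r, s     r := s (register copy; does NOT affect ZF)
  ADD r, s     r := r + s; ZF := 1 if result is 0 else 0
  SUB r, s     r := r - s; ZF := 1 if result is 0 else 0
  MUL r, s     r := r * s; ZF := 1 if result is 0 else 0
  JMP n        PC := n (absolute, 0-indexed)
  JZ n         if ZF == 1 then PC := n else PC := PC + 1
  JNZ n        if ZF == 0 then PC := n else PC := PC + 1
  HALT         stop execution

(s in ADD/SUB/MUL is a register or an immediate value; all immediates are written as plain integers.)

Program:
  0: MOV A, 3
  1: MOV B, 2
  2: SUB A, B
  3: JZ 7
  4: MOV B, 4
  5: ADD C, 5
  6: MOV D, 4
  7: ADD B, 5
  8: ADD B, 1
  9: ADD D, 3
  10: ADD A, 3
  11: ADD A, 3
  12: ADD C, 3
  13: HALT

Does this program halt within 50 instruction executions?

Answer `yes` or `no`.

Step 1: PC=0 exec 'MOV A, 3'. After: A=3 B=0 C=0 D=0 ZF=0 PC=1
Step 2: PC=1 exec 'MOV B, 2'. After: A=3 B=2 C=0 D=0 ZF=0 PC=2
Step 3: PC=2 exec 'SUB A, B'. After: A=1 B=2 C=0 D=0 ZF=0 PC=3
Step 4: PC=3 exec 'JZ 7'. After: A=1 B=2 C=0 D=0 ZF=0 PC=4
Step 5: PC=4 exec 'MOV B, 4'. After: A=1 B=4 C=0 D=0 ZF=0 PC=5
Step 6: PC=5 exec 'ADD C, 5'. After: A=1 B=4 C=5 D=0 ZF=0 PC=6
Step 7: PC=6 exec 'MOV D, 4'. After: A=1 B=4 C=5 D=4 ZF=0 PC=7
Step 8: PC=7 exec 'ADD B, 5'. After: A=1 B=9 C=5 D=4 ZF=0 PC=8
Step 9: PC=8 exec 'ADD B, 1'. After: A=1 B=10 C=5 D=4 ZF=0 PC=9
Step 10: PC=9 exec 'ADD D, 3'. After: A=1 B=10 C=5 D=7 ZF=0 PC=10
Step 11: PC=10 exec 'ADD A, 3'. After: A=4 B=10 C=5 D=7 ZF=0 PC=11
Step 12: PC=11 exec 'ADD A, 3'. After: A=7 B=10 C=5 D=7 ZF=0 PC=12
Step 13: PC=12 exec 'ADD C, 3'. After: A=7 B=10 C=8 D=7 ZF=0 PC=13
Step 14: PC=13 exec 'HALT'. After: A=7 B=10 C=8 D=7 ZF=0 PC=13 HALTED

Answer: yes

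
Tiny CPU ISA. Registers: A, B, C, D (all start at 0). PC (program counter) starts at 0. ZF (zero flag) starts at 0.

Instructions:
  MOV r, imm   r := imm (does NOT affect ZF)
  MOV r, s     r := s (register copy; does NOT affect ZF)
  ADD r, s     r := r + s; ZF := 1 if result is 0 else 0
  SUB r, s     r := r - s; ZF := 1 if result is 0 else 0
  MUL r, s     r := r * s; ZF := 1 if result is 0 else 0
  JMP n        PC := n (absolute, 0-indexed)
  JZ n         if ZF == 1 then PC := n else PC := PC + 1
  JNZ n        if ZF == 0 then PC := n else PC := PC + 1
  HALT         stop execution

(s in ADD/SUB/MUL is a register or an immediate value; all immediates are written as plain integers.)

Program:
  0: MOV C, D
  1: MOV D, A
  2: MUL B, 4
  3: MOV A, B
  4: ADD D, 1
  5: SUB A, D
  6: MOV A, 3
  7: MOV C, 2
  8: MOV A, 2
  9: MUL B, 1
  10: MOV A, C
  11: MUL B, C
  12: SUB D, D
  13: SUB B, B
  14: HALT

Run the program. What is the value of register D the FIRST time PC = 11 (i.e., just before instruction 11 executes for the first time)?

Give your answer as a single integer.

Step 1: PC=0 exec 'MOV C, D'. After: A=0 B=0 C=0 D=0 ZF=0 PC=1
Step 2: PC=1 exec 'MOV D, A'. After: A=0 B=0 C=0 D=0 ZF=0 PC=2
Step 3: PC=2 exec 'MUL B, 4'. After: A=0 B=0 C=0 D=0 ZF=1 PC=3
Step 4: PC=3 exec 'MOV A, B'. After: A=0 B=0 C=0 D=0 ZF=1 PC=4
Step 5: PC=4 exec 'ADD D, 1'. After: A=0 B=0 C=0 D=1 ZF=0 PC=5
Step 6: PC=5 exec 'SUB A, D'. After: A=-1 B=0 C=0 D=1 ZF=0 PC=6
Step 7: PC=6 exec 'MOV A, 3'. After: A=3 B=0 C=0 D=1 ZF=0 PC=7
Step 8: PC=7 exec 'MOV C, 2'. After: A=3 B=0 C=2 D=1 ZF=0 PC=8
Step 9: PC=8 exec 'MOV A, 2'. After: A=2 B=0 C=2 D=1 ZF=0 PC=9
Step 10: PC=9 exec 'MUL B, 1'. After: A=2 B=0 C=2 D=1 ZF=1 PC=10
Step 11: PC=10 exec 'MOV A, C'. After: A=2 B=0 C=2 D=1 ZF=1 PC=11
First time PC=11: D=1

1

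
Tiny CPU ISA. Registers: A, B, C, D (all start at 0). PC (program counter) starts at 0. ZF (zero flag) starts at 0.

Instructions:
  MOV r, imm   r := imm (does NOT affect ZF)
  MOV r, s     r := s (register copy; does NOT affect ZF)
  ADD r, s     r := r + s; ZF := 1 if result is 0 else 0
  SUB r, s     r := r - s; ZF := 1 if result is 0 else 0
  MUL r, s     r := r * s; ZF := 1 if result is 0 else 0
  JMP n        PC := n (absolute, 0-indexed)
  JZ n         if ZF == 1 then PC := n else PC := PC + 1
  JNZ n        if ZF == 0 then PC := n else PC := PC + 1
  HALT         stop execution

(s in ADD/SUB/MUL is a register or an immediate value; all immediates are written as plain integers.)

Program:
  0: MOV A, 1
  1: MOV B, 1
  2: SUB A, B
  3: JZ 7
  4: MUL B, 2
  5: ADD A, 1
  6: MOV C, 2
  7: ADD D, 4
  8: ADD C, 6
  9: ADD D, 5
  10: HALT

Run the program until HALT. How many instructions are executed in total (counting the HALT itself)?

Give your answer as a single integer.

Step 1: PC=0 exec 'MOV A, 1'. After: A=1 B=0 C=0 D=0 ZF=0 PC=1
Step 2: PC=1 exec 'MOV B, 1'. After: A=1 B=1 C=0 D=0 ZF=0 PC=2
Step 3: PC=2 exec 'SUB A, B'. After: A=0 B=1 C=0 D=0 ZF=1 PC=3
Step 4: PC=3 exec 'JZ 7'. After: A=0 B=1 C=0 D=0 ZF=1 PC=7
Step 5: PC=7 exec 'ADD D, 4'. After: A=0 B=1 C=0 D=4 ZF=0 PC=8
Step 6: PC=8 exec 'ADD C, 6'. After: A=0 B=1 C=6 D=4 ZF=0 PC=9
Step 7: PC=9 exec 'ADD D, 5'. After: A=0 B=1 C=6 D=9 ZF=0 PC=10
Step 8: PC=10 exec 'HALT'. After: A=0 B=1 C=6 D=9 ZF=0 PC=10 HALTED
Total instructions executed: 8

Answer: 8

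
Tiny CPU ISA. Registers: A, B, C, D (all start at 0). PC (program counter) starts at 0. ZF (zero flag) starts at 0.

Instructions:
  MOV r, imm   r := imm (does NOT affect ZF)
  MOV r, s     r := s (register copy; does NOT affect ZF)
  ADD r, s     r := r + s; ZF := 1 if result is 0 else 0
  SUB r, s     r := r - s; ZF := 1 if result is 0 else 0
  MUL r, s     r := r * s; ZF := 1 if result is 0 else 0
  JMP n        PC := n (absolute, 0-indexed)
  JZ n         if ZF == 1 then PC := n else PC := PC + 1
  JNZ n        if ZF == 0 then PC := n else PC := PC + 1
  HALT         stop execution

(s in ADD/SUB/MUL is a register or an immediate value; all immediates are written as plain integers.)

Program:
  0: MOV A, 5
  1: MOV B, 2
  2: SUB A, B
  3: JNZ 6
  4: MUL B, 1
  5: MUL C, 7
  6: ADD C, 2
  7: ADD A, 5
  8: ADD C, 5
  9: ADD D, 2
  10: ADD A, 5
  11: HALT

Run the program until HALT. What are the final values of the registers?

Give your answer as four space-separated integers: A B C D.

Answer: 13 2 7 2

Derivation:
Step 1: PC=0 exec 'MOV A, 5'. After: A=5 B=0 C=0 D=0 ZF=0 PC=1
Step 2: PC=1 exec 'MOV B, 2'. After: A=5 B=2 C=0 D=0 ZF=0 PC=2
Step 3: PC=2 exec 'SUB A, B'. After: A=3 B=2 C=0 D=0 ZF=0 PC=3
Step 4: PC=3 exec 'JNZ 6'. After: A=3 B=2 C=0 D=0 ZF=0 PC=6
Step 5: PC=6 exec 'ADD C, 2'. After: A=3 B=2 C=2 D=0 ZF=0 PC=7
Step 6: PC=7 exec 'ADD A, 5'. After: A=8 B=2 C=2 D=0 ZF=0 PC=8
Step 7: PC=8 exec 'ADD C, 5'. After: A=8 B=2 C=7 D=0 ZF=0 PC=9
Step 8: PC=9 exec 'ADD D, 2'. After: A=8 B=2 C=7 D=2 ZF=0 PC=10
Step 9: PC=10 exec 'ADD A, 5'. After: A=13 B=2 C=7 D=2 ZF=0 PC=11
Step 10: PC=11 exec 'HALT'. After: A=13 B=2 C=7 D=2 ZF=0 PC=11 HALTED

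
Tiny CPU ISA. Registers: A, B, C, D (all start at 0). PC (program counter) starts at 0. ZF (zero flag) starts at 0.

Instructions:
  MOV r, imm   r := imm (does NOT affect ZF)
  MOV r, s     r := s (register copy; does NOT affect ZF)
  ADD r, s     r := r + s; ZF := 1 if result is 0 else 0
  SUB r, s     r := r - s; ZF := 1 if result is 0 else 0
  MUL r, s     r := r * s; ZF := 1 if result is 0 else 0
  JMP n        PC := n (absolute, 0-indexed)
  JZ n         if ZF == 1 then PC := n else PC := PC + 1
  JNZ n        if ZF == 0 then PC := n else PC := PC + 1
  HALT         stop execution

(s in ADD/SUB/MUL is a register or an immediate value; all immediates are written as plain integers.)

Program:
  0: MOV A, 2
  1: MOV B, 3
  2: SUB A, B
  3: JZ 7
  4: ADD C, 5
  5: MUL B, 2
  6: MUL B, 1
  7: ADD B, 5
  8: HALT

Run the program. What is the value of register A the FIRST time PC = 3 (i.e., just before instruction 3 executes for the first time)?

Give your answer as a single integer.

Step 1: PC=0 exec 'MOV A, 2'. After: A=2 B=0 C=0 D=0 ZF=0 PC=1
Step 2: PC=1 exec 'MOV B, 3'. After: A=2 B=3 C=0 D=0 ZF=0 PC=2
Step 3: PC=2 exec 'SUB A, B'. After: A=-1 B=3 C=0 D=0 ZF=0 PC=3
First time PC=3: A=-1

-1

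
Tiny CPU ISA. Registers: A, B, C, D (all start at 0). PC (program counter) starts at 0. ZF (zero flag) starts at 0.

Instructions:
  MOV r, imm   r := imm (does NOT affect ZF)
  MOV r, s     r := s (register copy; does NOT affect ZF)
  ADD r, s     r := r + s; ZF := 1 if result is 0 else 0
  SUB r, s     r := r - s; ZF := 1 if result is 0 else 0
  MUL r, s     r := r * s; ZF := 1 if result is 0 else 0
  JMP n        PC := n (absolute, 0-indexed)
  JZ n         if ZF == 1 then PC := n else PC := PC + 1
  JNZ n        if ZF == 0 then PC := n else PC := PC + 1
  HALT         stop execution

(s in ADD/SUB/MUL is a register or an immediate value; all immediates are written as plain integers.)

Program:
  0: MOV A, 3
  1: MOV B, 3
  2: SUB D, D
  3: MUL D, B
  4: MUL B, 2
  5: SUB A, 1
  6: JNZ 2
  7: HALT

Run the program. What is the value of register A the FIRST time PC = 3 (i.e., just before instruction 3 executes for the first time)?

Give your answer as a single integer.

Step 1: PC=0 exec 'MOV A, 3'. After: A=3 B=0 C=0 D=0 ZF=0 PC=1
Step 2: PC=1 exec 'MOV B, 3'. After: A=3 B=3 C=0 D=0 ZF=0 PC=2
Step 3: PC=2 exec 'SUB D, D'. After: A=3 B=3 C=0 D=0 ZF=1 PC=3
First time PC=3: A=3

3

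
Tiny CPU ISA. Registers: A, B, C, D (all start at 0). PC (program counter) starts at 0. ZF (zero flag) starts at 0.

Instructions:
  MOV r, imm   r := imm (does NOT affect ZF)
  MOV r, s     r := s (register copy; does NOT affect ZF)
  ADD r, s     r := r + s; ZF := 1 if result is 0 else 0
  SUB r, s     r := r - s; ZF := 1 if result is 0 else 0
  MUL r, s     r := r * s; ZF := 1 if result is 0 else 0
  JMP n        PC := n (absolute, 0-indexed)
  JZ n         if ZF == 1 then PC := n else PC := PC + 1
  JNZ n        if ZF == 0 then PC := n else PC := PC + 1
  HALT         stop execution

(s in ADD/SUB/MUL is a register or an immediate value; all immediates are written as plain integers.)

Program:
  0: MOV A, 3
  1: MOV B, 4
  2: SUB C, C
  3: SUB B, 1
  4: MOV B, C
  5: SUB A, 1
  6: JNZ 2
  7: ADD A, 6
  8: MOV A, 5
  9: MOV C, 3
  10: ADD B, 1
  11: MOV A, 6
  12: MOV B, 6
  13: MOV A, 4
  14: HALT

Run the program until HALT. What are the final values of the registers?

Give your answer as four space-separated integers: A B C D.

Step 1: PC=0 exec 'MOV A, 3'. After: A=3 B=0 C=0 D=0 ZF=0 PC=1
Step 2: PC=1 exec 'MOV B, 4'. After: A=3 B=4 C=0 D=0 ZF=0 PC=2
Step 3: PC=2 exec 'SUB C, C'. After: A=3 B=4 C=0 D=0 ZF=1 PC=3
Step 4: PC=3 exec 'SUB B, 1'. After: A=3 B=3 C=0 D=0 ZF=0 PC=4
Step 5: PC=4 exec 'MOV B, C'. After: A=3 B=0 C=0 D=0 ZF=0 PC=5
Step 6: PC=5 exec 'SUB A, 1'. After: A=2 B=0 C=0 D=0 ZF=0 PC=6
Step 7: PC=6 exec 'JNZ 2'. After: A=2 B=0 C=0 D=0 ZF=0 PC=2
Step 8: PC=2 exec 'SUB C, C'. After: A=2 B=0 C=0 D=0 ZF=1 PC=3
Step 9: PC=3 exec 'SUB B, 1'. After: A=2 B=-1 C=0 D=0 ZF=0 PC=4
Step 10: PC=4 exec 'MOV B, C'. After: A=2 B=0 C=0 D=0 ZF=0 PC=5
Step 11: PC=5 exec 'SUB A, 1'. After: A=1 B=0 C=0 D=0 ZF=0 PC=6
Step 12: PC=6 exec 'JNZ 2'. After: A=1 B=0 C=0 D=0 ZF=0 PC=2
Step 13: PC=2 exec 'SUB C, C'. After: A=1 B=0 C=0 D=0 ZF=1 PC=3
Step 14: PC=3 exec 'SUB B, 1'. After: A=1 B=-1 C=0 D=0 ZF=0 PC=4
Step 15: PC=4 exec 'MOV B, C'. After: A=1 B=0 C=0 D=0 ZF=0 PC=5
Step 16: PC=5 exec 'SUB A, 1'. After: A=0 B=0 C=0 D=0 ZF=1 PC=6
Step 17: PC=6 exec 'JNZ 2'. After: A=0 B=0 C=0 D=0 ZF=1 PC=7
Step 18: PC=7 exec 'ADD A, 6'. After: A=6 B=0 C=0 D=0 ZF=0 PC=8
Step 19: PC=8 exec 'MOV A, 5'. After: A=5 B=0 C=0 D=0 ZF=0 PC=9
Step 20: PC=9 exec 'MOV C, 3'. After: A=5 B=0 C=3 D=0 ZF=0 PC=10
Step 21: PC=10 exec 'ADD B, 1'. After: A=5 B=1 C=3 D=0 ZF=0 PC=11
Step 22: PC=11 exec 'MOV A, 6'. After: A=6 B=1 C=3 D=0 ZF=0 PC=12
Step 23: PC=12 exec 'MOV B, 6'. After: A=6 B=6 C=3 D=0 ZF=0 PC=13
Step 24: PC=13 exec 'MOV A, 4'. After: A=4 B=6 C=3 D=0 ZF=0 PC=14
Step 25: PC=14 exec 'HALT'. After: A=4 B=6 C=3 D=0 ZF=0 PC=14 HALTED

Answer: 4 6 3 0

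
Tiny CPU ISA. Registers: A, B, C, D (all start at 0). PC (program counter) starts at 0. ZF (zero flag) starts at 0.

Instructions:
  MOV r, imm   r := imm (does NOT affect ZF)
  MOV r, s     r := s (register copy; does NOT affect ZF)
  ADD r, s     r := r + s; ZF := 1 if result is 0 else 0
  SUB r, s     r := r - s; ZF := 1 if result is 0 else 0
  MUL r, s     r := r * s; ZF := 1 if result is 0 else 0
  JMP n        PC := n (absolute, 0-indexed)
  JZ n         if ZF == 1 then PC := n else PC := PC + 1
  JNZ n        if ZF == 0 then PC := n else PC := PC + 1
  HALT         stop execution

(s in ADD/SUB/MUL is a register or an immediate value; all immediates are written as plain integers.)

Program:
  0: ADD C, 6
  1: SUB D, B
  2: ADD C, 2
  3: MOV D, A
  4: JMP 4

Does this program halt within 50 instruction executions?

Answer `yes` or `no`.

Answer: no

Derivation:
Step 1: PC=0 exec 'ADD C, 6'. After: A=0 B=0 C=6 D=0 ZF=0 PC=1
Step 2: PC=1 exec 'SUB D, B'. After: A=0 B=0 C=6 D=0 ZF=1 PC=2
Step 3: PC=2 exec 'ADD C, 2'. After: A=0 B=0 C=8 D=0 ZF=0 PC=3
Step 4: PC=3 exec 'MOV D, A'. After: A=0 B=0 C=8 D=0 ZF=0 PC=4
Step 5: PC=4 exec 'JMP 4'. After: A=0 B=0 C=8 D=0 ZF=0 PC=4
State after step 5 equals state after step 4: the program is in a cycle of length 1 and will never halt.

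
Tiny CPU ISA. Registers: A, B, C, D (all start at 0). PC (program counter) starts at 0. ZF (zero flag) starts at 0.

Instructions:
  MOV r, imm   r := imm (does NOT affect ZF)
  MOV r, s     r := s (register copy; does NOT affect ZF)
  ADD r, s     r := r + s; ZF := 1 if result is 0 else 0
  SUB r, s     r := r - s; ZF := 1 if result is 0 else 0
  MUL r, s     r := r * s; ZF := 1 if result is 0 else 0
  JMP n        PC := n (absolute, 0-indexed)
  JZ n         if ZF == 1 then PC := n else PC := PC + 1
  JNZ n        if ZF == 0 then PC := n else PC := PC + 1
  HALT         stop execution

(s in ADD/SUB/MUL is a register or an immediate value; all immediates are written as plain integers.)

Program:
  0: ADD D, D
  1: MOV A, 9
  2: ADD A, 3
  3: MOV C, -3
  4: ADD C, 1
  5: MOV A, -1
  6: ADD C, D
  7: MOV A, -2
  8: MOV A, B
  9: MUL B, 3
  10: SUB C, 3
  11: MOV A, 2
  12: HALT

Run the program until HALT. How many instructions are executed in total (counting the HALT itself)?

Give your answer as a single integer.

Step 1: PC=0 exec 'ADD D, D'. After: A=0 B=0 C=0 D=0 ZF=1 PC=1
Step 2: PC=1 exec 'MOV A, 9'. After: A=9 B=0 C=0 D=0 ZF=1 PC=2
Step 3: PC=2 exec 'ADD A, 3'. After: A=12 B=0 C=0 D=0 ZF=0 PC=3
Step 4: PC=3 exec 'MOV C, -3'. After: A=12 B=0 C=-3 D=0 ZF=0 PC=4
Step 5: PC=4 exec 'ADD C, 1'. After: A=12 B=0 C=-2 D=0 ZF=0 PC=5
Step 6: PC=5 exec 'MOV A, -1'. After: A=-1 B=0 C=-2 D=0 ZF=0 PC=6
Step 7: PC=6 exec 'ADD C, D'. After: A=-1 B=0 C=-2 D=0 ZF=0 PC=7
Step 8: PC=7 exec 'MOV A, -2'. After: A=-2 B=0 C=-2 D=0 ZF=0 PC=8
Step 9: PC=8 exec 'MOV A, B'. After: A=0 B=0 C=-2 D=0 ZF=0 PC=9
Step 10: PC=9 exec 'MUL B, 3'. After: A=0 B=0 C=-2 D=0 ZF=1 PC=10
Step 11: PC=10 exec 'SUB C, 3'. After: A=0 B=0 C=-5 D=0 ZF=0 PC=11
Step 12: PC=11 exec 'MOV A, 2'. After: A=2 B=0 C=-5 D=0 ZF=0 PC=12
Step 13: PC=12 exec 'HALT'. After: A=2 B=0 C=-5 D=0 ZF=0 PC=12 HALTED
Total instructions executed: 13

Answer: 13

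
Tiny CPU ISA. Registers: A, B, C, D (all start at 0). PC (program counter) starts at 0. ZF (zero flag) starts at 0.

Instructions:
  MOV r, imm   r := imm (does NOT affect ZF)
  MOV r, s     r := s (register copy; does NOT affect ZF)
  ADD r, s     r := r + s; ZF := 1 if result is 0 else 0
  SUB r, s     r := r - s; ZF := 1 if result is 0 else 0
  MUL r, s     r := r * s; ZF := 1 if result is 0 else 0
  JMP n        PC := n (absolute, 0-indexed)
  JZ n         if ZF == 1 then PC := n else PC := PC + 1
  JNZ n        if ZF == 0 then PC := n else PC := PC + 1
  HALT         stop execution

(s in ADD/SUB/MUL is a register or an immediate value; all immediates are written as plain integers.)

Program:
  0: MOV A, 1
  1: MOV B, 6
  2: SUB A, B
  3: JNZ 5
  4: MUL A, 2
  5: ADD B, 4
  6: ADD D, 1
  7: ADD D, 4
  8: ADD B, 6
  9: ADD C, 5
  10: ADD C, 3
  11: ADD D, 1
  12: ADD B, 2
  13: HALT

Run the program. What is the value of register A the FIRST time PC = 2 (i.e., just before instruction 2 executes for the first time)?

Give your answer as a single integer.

Step 1: PC=0 exec 'MOV A, 1'. After: A=1 B=0 C=0 D=0 ZF=0 PC=1
Step 2: PC=1 exec 'MOV B, 6'. After: A=1 B=6 C=0 D=0 ZF=0 PC=2
First time PC=2: A=1

1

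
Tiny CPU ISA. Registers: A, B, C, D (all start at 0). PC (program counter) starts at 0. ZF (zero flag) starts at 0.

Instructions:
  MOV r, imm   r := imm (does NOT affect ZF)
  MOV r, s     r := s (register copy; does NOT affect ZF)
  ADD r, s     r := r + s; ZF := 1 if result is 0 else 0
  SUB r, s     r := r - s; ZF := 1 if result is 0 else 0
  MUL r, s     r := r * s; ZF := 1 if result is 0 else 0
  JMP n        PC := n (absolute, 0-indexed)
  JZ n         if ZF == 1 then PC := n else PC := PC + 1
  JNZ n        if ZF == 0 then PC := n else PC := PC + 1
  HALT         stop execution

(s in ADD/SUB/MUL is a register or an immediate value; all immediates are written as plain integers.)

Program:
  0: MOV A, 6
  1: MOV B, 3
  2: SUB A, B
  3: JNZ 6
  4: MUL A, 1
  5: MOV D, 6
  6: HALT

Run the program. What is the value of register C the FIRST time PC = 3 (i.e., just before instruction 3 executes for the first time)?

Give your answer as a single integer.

Step 1: PC=0 exec 'MOV A, 6'. After: A=6 B=0 C=0 D=0 ZF=0 PC=1
Step 2: PC=1 exec 'MOV B, 3'. After: A=6 B=3 C=0 D=0 ZF=0 PC=2
Step 3: PC=2 exec 'SUB A, B'. After: A=3 B=3 C=0 D=0 ZF=0 PC=3
First time PC=3: C=0

0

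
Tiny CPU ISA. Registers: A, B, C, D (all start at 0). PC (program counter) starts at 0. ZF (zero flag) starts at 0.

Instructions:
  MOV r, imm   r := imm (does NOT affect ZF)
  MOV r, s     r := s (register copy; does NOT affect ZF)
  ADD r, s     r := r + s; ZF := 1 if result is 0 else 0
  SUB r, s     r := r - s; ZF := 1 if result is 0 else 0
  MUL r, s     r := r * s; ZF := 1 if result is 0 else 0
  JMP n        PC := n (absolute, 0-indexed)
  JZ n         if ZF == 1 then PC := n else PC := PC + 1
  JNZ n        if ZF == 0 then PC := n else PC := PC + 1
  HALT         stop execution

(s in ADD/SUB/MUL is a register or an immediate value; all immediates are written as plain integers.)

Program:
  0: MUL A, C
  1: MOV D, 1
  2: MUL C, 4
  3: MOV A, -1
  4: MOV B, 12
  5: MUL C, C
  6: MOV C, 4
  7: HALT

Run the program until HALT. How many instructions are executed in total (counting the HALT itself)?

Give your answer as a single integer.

Answer: 8

Derivation:
Step 1: PC=0 exec 'MUL A, C'. After: A=0 B=0 C=0 D=0 ZF=1 PC=1
Step 2: PC=1 exec 'MOV D, 1'. After: A=0 B=0 C=0 D=1 ZF=1 PC=2
Step 3: PC=2 exec 'MUL C, 4'. After: A=0 B=0 C=0 D=1 ZF=1 PC=3
Step 4: PC=3 exec 'MOV A, -1'. After: A=-1 B=0 C=0 D=1 ZF=1 PC=4
Step 5: PC=4 exec 'MOV B, 12'. After: A=-1 B=12 C=0 D=1 ZF=1 PC=5
Step 6: PC=5 exec 'MUL C, C'. After: A=-1 B=12 C=0 D=1 ZF=1 PC=6
Step 7: PC=6 exec 'MOV C, 4'. After: A=-1 B=12 C=4 D=1 ZF=1 PC=7
Step 8: PC=7 exec 'HALT'. After: A=-1 B=12 C=4 D=1 ZF=1 PC=7 HALTED
Total instructions executed: 8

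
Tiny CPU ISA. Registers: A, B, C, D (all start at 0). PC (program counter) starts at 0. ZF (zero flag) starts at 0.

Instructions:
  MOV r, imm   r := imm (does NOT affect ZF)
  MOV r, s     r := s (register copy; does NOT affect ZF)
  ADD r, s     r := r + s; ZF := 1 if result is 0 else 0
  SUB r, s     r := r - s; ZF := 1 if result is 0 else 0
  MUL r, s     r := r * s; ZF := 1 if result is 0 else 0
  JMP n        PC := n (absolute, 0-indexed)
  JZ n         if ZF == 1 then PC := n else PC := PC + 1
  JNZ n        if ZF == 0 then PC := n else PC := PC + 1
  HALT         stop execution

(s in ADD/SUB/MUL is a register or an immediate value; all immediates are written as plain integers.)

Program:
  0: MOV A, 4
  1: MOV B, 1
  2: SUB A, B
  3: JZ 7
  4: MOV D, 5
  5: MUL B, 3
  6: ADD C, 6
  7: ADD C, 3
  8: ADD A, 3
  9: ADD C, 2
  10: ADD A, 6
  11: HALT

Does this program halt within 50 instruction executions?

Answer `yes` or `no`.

Answer: yes

Derivation:
Step 1: PC=0 exec 'MOV A, 4'. After: A=4 B=0 C=0 D=0 ZF=0 PC=1
Step 2: PC=1 exec 'MOV B, 1'. After: A=4 B=1 C=0 D=0 ZF=0 PC=2
Step 3: PC=2 exec 'SUB A, B'. After: A=3 B=1 C=0 D=0 ZF=0 PC=3
Step 4: PC=3 exec 'JZ 7'. After: A=3 B=1 C=0 D=0 ZF=0 PC=4
Step 5: PC=4 exec 'MOV D, 5'. After: A=3 B=1 C=0 D=5 ZF=0 PC=5
Step 6: PC=5 exec 'MUL B, 3'. After: A=3 B=3 C=0 D=5 ZF=0 PC=6
Step 7: PC=6 exec 'ADD C, 6'. After: A=3 B=3 C=6 D=5 ZF=0 PC=7
Step 8: PC=7 exec 'ADD C, 3'. After: A=3 B=3 C=9 D=5 ZF=0 PC=8
Step 9: PC=8 exec 'ADD A, 3'. After: A=6 B=3 C=9 D=5 ZF=0 PC=9
Step 10: PC=9 exec 'ADD C, 2'. After: A=6 B=3 C=11 D=5 ZF=0 PC=10
Step 11: PC=10 exec 'ADD A, 6'. After: A=12 B=3 C=11 D=5 ZF=0 PC=11
Step 12: PC=11 exec 'HALT'. After: A=12 B=3 C=11 D=5 ZF=0 PC=11 HALTED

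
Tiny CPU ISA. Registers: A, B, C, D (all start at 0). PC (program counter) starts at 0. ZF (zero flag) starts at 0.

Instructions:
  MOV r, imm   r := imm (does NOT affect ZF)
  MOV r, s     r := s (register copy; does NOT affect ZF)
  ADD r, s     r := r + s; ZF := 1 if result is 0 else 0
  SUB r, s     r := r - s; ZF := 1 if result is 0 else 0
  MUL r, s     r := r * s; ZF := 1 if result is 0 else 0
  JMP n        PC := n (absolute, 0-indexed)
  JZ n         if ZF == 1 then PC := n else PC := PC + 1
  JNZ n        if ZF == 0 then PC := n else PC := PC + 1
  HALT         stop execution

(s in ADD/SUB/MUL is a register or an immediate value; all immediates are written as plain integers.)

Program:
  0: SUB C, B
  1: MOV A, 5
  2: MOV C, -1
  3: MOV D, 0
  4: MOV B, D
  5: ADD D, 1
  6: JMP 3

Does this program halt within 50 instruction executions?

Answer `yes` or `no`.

Step 1: PC=0 exec 'SUB C, B'. After: A=0 B=0 C=0 D=0 ZF=1 PC=1
Step 2: PC=1 exec 'MOV A, 5'. After: A=5 B=0 C=0 D=0 ZF=1 PC=2
Step 3: PC=2 exec 'MOV C, -1'. After: A=5 B=0 C=-1 D=0 ZF=1 PC=3
Step 4: PC=3 exec 'MOV D, 0'. After: A=5 B=0 C=-1 D=0 ZF=1 PC=4
Step 5: PC=4 exec 'MOV B, D'. After: A=5 B=0 C=-1 D=0 ZF=1 PC=5
Step 6: PC=5 exec 'ADD D, 1'. After: A=5 B=0 C=-1 D=1 ZF=0 PC=6
Step 7: PC=6 exec 'JMP 3'. After: A=5 B=0 C=-1 D=1 ZF=0 PC=3
Step 8: PC=3 exec 'MOV D, 0'. After: A=5 B=0 C=-1 D=0 ZF=0 PC=4
Step 9: PC=4 exec 'MOV B, D'. After: A=5 B=0 C=-1 D=0 ZF=0 PC=5
Step 10: PC=5 exec 'ADD D, 1'. After: A=5 B=0 C=-1 D=1 ZF=0 PC=6
State after step 10 equals state after step 6: the program is in a cycle of length 4 and will never halt.

Answer: no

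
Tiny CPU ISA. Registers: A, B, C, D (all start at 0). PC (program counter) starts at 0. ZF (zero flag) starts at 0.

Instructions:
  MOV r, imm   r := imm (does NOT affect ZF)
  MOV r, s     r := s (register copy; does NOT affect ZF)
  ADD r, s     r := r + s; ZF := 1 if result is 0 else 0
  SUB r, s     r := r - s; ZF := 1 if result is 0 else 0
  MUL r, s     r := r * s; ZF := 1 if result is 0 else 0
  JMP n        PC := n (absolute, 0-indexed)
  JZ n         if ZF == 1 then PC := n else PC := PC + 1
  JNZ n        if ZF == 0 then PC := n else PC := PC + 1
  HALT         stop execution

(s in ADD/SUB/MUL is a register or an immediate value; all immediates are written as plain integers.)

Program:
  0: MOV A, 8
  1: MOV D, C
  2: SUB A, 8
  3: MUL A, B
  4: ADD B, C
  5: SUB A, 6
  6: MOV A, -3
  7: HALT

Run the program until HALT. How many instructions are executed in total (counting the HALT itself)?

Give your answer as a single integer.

Step 1: PC=0 exec 'MOV A, 8'. After: A=8 B=0 C=0 D=0 ZF=0 PC=1
Step 2: PC=1 exec 'MOV D, C'. After: A=8 B=0 C=0 D=0 ZF=0 PC=2
Step 3: PC=2 exec 'SUB A, 8'. After: A=0 B=0 C=0 D=0 ZF=1 PC=3
Step 4: PC=3 exec 'MUL A, B'. After: A=0 B=0 C=0 D=0 ZF=1 PC=4
Step 5: PC=4 exec 'ADD B, C'. After: A=0 B=0 C=0 D=0 ZF=1 PC=5
Step 6: PC=5 exec 'SUB A, 6'. After: A=-6 B=0 C=0 D=0 ZF=0 PC=6
Step 7: PC=6 exec 'MOV A, -3'. After: A=-3 B=0 C=0 D=0 ZF=0 PC=7
Step 8: PC=7 exec 'HALT'. After: A=-3 B=0 C=0 D=0 ZF=0 PC=7 HALTED
Total instructions executed: 8

Answer: 8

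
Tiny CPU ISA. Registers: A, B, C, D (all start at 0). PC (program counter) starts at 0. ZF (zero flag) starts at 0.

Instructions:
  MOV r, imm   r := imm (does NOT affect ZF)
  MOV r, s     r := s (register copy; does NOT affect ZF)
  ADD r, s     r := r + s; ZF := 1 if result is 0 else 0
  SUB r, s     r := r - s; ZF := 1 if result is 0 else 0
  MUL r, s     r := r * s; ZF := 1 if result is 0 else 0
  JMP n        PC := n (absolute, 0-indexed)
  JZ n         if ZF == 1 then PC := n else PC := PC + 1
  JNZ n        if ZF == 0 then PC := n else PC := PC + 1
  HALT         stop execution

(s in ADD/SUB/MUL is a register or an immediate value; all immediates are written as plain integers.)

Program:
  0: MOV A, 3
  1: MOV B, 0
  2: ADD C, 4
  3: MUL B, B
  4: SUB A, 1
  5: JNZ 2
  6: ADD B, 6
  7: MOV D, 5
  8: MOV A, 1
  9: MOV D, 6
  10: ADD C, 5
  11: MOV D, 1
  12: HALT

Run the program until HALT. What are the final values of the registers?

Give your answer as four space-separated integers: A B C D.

Answer: 1 6 17 1

Derivation:
Step 1: PC=0 exec 'MOV A, 3'. After: A=3 B=0 C=0 D=0 ZF=0 PC=1
Step 2: PC=1 exec 'MOV B, 0'. After: A=3 B=0 C=0 D=0 ZF=0 PC=2
Step 3: PC=2 exec 'ADD C, 4'. After: A=3 B=0 C=4 D=0 ZF=0 PC=3
Step 4: PC=3 exec 'MUL B, B'. After: A=3 B=0 C=4 D=0 ZF=1 PC=4
Step 5: PC=4 exec 'SUB A, 1'. After: A=2 B=0 C=4 D=0 ZF=0 PC=5
Step 6: PC=5 exec 'JNZ 2'. After: A=2 B=0 C=4 D=0 ZF=0 PC=2
Step 7: PC=2 exec 'ADD C, 4'. After: A=2 B=0 C=8 D=0 ZF=0 PC=3
Step 8: PC=3 exec 'MUL B, B'. After: A=2 B=0 C=8 D=0 ZF=1 PC=4
Step 9: PC=4 exec 'SUB A, 1'. After: A=1 B=0 C=8 D=0 ZF=0 PC=5
Step 10: PC=5 exec 'JNZ 2'. After: A=1 B=0 C=8 D=0 ZF=0 PC=2
Step 11: PC=2 exec 'ADD C, 4'. After: A=1 B=0 C=12 D=0 ZF=0 PC=3
Step 12: PC=3 exec 'MUL B, B'. After: A=1 B=0 C=12 D=0 ZF=1 PC=4
Step 13: PC=4 exec 'SUB A, 1'. After: A=0 B=0 C=12 D=0 ZF=1 PC=5
Step 14: PC=5 exec 'JNZ 2'. After: A=0 B=0 C=12 D=0 ZF=1 PC=6
Step 15: PC=6 exec 'ADD B, 6'. After: A=0 B=6 C=12 D=0 ZF=0 PC=7
Step 16: PC=7 exec 'MOV D, 5'. After: A=0 B=6 C=12 D=5 ZF=0 PC=8
Step 17: PC=8 exec 'MOV A, 1'. After: A=1 B=6 C=12 D=5 ZF=0 PC=9
Step 18: PC=9 exec 'MOV D, 6'. After: A=1 B=6 C=12 D=6 ZF=0 PC=10
Step 19: PC=10 exec 'ADD C, 5'. After: A=1 B=6 C=17 D=6 ZF=0 PC=11
Step 20: PC=11 exec 'MOV D, 1'. After: A=1 B=6 C=17 D=1 ZF=0 PC=12
Step 21: PC=12 exec 'HALT'. After: A=1 B=6 C=17 D=1 ZF=0 PC=12 HALTED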